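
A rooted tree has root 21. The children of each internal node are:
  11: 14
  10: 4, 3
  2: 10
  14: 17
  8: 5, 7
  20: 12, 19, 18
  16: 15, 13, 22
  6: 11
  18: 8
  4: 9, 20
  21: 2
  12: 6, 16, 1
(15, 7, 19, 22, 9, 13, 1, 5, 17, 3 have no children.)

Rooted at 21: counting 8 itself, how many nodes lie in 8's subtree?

3

Descendants of 8 (including itself): 8, 7, 5. That's 3.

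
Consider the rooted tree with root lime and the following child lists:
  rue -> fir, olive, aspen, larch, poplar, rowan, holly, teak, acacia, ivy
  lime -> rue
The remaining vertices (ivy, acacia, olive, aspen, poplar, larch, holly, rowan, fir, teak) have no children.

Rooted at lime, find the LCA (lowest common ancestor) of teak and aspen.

teak's ancestor chain is teak, rue, lime and aspen's is aspen, rue, lime; they first meet at rue.

rue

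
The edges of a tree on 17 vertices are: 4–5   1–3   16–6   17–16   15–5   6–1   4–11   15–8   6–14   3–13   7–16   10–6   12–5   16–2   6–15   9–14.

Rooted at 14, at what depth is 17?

Climbing from 17 to the root: 17 → 16 → 6 → 14. That's 3 steps.

3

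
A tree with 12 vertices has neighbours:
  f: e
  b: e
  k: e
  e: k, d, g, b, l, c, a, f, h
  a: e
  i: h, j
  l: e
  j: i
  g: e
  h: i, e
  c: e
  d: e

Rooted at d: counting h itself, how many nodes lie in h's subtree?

3

Descendants of h (including itself): h, i, j. That's 3.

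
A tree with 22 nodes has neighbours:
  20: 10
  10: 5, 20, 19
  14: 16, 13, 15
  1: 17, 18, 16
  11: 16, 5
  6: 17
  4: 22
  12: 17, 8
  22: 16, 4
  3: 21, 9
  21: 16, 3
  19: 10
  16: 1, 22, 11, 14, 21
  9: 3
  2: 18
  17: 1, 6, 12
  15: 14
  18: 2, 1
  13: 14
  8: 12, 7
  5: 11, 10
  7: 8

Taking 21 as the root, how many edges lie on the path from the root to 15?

Path from 21 to 15: 21 → 16 → 14 → 15, which has 3 edges.

3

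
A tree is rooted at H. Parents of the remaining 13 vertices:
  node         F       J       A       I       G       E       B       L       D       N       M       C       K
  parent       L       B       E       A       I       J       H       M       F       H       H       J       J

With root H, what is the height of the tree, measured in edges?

6

G sits deepest: H → B → J → E → A → I → G — 6 edges from the root.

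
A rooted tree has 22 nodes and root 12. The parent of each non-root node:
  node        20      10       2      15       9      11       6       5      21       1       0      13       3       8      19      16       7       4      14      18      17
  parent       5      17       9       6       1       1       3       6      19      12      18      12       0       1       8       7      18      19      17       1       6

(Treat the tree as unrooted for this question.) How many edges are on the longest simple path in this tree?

9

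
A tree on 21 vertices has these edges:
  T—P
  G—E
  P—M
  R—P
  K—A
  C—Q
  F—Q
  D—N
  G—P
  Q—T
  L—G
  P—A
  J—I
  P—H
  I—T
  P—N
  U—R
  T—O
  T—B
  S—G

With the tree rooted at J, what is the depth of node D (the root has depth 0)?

Climbing from D to the root: D–N–P–T–I–J. That's 5 steps.

5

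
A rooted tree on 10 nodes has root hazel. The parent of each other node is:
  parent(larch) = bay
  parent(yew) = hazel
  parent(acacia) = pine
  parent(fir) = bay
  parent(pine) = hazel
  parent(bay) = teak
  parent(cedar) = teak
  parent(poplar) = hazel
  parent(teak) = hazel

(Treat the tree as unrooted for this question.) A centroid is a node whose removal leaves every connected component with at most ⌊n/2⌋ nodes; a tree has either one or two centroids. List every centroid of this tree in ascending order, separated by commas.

hazel, teak

Removing hazel splits the tree into components of sizes 5, 2, 1, 1; the largest is 5 ≤ ⌊10/2⌋ = 5.
Its neighbour teak also leaves a largest component of size 5, so both are centroids.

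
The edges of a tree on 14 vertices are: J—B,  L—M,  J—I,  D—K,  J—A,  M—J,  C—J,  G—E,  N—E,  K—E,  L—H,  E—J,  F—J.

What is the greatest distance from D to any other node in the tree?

The node farthest from D is H, via D-K-E-J-M-L-H — 6 edges.

6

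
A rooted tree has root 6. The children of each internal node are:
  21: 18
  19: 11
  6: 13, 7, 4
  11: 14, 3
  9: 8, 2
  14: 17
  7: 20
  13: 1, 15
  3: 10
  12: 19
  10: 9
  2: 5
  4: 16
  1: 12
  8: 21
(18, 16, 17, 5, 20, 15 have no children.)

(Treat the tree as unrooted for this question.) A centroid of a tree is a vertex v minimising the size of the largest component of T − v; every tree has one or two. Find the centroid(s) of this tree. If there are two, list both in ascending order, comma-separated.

Delete 11: the remaining components have sizes 10, 8, 2. Max 10 ≤ 10, so 11 is a centroid.
No neighbour of 11 does as well, so 11 is the unique centroid.

11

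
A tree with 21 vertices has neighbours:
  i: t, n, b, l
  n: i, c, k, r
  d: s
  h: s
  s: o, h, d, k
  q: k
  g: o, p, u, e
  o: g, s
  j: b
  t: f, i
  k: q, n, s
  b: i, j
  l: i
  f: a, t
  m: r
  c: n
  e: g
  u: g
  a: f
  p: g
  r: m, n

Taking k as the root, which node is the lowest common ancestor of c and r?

n

c's ancestor chain is c, n, k and r's is r, n, k; they first meet at n.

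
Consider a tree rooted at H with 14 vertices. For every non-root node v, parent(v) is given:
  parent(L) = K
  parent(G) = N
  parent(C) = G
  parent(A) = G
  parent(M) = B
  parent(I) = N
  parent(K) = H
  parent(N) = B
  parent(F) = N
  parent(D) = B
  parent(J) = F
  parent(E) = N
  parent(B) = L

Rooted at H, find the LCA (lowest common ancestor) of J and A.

N

J's ancestor chain is J, F, N, B, L, K, H and A's is A, G, N, B, L, K, H; they first meet at N.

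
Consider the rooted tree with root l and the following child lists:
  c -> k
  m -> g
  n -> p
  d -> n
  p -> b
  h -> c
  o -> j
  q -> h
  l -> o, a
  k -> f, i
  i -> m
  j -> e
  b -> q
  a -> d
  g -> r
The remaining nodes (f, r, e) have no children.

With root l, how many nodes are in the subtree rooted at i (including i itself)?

Descendants of i (including itself): i, m, g, r. That's 4.

4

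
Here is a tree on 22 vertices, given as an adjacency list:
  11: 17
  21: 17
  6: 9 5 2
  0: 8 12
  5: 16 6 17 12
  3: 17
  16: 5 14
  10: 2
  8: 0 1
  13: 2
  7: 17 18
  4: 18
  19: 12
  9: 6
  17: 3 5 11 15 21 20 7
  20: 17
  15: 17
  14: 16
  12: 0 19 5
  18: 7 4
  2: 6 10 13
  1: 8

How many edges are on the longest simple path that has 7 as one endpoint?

A farthest node from 7 is 1.
The path 7 – 17 – 5 – 12 – 0 – 8 – 1 has 6 edges.

6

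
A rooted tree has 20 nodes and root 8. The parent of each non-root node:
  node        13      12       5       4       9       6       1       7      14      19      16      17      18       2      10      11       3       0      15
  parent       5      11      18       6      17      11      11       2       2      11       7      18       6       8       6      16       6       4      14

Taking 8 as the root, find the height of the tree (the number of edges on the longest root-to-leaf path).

A deepest node is 13, reached by 8-2-7-16-11-6-18-5-13.
That path has 8 edges, so the height is 8.

8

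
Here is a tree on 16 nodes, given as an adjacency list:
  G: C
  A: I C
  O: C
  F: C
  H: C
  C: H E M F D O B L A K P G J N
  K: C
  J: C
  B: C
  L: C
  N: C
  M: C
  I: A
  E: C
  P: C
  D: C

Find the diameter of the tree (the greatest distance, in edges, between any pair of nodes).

BFS from I reaches K last, at distance 3; BFS from K confirms no node is farther.
Path: I – A – C – K.

3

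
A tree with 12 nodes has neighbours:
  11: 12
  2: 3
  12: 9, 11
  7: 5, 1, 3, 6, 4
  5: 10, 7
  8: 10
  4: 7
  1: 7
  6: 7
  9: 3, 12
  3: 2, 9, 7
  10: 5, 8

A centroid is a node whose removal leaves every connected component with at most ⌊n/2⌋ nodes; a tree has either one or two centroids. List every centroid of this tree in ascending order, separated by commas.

7

Removing 7 splits the tree into components of sizes 5, 3, 1, 1, 1; the largest is 5 ≤ ⌊12/2⌋ = 6.
No neighbour of 7 does as well, so 7 is the unique centroid.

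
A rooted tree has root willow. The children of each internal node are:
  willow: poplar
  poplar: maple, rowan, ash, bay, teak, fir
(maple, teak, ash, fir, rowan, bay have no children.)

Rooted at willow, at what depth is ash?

2

Climbing from ash to the root: ash – poplar – willow. That's 2 steps.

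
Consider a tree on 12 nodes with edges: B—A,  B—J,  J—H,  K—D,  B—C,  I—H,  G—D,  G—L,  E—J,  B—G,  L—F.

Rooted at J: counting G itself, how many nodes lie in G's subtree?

5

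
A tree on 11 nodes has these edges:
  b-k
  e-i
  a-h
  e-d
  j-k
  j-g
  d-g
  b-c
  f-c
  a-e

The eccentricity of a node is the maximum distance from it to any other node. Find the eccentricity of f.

Distances from f peak at 9, attained at h.
f–c–b–k–j–g–d–e–a–h

9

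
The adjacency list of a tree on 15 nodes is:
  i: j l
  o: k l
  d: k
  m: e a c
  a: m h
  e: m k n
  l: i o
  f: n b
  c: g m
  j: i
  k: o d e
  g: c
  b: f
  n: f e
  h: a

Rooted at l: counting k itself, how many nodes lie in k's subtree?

Descendants of k (including itself): k, e, d, n, m, f, a, c, b, h, g. That's 11.

11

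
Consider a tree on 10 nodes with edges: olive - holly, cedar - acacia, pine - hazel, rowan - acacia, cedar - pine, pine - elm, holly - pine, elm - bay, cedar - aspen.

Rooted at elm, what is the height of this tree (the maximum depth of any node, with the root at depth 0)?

4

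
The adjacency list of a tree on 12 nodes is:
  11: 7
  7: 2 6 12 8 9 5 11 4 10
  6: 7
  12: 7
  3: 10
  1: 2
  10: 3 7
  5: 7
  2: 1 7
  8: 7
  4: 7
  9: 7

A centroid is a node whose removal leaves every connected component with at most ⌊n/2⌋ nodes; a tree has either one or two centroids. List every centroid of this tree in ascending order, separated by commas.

7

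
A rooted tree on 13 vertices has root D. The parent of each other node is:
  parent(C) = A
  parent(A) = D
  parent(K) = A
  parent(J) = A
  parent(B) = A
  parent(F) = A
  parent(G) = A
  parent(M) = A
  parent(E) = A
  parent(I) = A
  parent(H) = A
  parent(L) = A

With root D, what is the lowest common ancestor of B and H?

A

Path B→root: B A D; path H→root: H A D.
First common node: A.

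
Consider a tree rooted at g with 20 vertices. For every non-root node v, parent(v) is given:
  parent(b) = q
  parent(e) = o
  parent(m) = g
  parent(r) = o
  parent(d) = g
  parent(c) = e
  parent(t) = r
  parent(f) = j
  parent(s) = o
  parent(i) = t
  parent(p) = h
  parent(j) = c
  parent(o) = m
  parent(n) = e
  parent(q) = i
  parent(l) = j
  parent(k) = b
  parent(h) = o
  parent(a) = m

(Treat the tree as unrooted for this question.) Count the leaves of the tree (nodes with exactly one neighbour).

Degree-1 nodes: a, d, f, k, l, n, p, s — 8 of them.

8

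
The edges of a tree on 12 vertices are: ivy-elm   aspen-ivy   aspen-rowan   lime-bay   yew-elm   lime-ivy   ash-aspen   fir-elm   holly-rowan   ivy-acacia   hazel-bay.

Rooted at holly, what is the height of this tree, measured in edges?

6

A deepest node is hazel, reached by holly-rowan-aspen-ivy-lime-bay-hazel.
That path has 6 edges, so the height is 6.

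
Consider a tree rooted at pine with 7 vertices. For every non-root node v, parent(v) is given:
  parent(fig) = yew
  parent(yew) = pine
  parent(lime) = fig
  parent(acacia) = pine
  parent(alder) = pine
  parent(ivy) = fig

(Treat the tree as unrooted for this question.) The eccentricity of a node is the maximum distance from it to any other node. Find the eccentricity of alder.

The node farthest from alder is ivy (lime also at distance 4), via alder – pine – yew – fig – ivy — 4 edges.

4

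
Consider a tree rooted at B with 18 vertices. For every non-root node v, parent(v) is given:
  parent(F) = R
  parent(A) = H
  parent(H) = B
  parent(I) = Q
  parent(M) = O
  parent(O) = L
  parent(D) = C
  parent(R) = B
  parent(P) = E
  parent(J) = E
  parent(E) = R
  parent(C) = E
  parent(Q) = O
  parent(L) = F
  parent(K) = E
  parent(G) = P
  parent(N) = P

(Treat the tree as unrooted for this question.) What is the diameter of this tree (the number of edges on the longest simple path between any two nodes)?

Starting from I, a farthest node is A at distance 8.
One longest path: I – Q – O – L – F – R – B – H – A.
So the diameter is 8.

8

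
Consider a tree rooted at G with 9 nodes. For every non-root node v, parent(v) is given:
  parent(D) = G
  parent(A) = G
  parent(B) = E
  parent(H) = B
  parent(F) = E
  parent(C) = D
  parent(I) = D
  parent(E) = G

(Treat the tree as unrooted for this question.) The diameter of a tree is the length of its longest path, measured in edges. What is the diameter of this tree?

5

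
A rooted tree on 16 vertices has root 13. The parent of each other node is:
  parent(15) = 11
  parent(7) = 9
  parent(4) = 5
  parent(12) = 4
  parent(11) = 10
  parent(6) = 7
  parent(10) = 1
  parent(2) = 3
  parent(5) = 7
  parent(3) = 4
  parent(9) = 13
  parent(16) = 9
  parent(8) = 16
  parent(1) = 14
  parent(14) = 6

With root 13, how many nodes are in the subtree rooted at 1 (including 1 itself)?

Descendants of 1 (including itself): 1, 10, 11, 15. That's 4.

4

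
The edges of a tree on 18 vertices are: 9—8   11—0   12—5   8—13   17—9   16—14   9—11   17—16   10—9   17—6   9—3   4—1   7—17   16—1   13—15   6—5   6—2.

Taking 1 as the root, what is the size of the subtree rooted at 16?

16

The subtree rooted at 16 contains: 16, 17, 14, 9, 6, 7, 11, 10, 8, 3, 5, 2, 0, 13, 12, 15 — 16 nodes.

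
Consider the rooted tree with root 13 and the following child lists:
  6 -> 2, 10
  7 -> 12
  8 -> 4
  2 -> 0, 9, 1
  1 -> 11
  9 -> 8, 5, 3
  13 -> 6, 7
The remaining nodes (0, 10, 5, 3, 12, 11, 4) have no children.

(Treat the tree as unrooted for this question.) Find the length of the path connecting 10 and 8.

4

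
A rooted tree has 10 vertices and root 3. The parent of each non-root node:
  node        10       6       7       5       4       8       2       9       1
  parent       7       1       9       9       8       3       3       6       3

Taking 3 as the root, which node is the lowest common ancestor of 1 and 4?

3

Ancestors of 1 (toward the root): 1, 3.
Ancestors of 4: 4, 8, 3.
The deepest node appearing in both lists is 3.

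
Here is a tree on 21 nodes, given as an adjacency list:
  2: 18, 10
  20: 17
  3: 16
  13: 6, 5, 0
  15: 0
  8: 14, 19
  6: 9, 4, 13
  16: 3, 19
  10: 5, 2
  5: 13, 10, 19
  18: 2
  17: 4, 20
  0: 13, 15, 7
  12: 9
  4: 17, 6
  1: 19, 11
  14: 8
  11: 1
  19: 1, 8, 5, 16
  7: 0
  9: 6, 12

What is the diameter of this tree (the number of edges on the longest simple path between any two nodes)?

BFS from 20 reaches 18 last, at distance 8; BFS from 18 confirms no node is farther.
Path: 20-17-4-6-13-5-10-2-18.

8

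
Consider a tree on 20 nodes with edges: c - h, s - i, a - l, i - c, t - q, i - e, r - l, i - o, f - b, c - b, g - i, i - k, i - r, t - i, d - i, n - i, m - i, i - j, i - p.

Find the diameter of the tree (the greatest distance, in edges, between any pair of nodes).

6

A longest path is f – b – c – i – r – l – a, with 6 edges.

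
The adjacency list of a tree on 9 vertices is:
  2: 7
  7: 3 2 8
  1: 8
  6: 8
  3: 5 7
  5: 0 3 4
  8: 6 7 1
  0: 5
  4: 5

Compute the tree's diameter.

5

Starting from 1, a farthest node is 4 at distance 5.
One longest path: 1 - 8 - 7 - 3 - 5 - 4.
So the diameter is 5.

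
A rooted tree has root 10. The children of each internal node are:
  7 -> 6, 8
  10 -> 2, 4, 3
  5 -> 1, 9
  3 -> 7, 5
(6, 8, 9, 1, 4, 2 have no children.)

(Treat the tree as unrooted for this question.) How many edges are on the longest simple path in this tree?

4

BFS from 2 reaches 9 last, at distance 4; BFS from 9 confirms no node is farther.
Path: 2 - 10 - 3 - 5 - 9.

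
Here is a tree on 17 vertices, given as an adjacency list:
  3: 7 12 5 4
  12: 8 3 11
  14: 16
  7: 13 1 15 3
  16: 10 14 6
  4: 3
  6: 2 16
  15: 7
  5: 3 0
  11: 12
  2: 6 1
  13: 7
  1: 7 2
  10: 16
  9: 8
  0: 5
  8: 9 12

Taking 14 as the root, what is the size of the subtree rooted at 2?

13

Descendants of 2 (including itself): 2, 1, 7, 3, 15, 13, 5, 4, 12, 0, 11, 8, 9. That's 13.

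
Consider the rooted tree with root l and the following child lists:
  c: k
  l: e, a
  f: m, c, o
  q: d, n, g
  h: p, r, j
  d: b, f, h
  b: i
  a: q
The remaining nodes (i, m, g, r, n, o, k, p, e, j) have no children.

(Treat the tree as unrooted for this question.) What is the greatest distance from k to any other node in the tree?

7

The node farthest from k is e, via k–c–f–d–q–a–l–e — 7 edges.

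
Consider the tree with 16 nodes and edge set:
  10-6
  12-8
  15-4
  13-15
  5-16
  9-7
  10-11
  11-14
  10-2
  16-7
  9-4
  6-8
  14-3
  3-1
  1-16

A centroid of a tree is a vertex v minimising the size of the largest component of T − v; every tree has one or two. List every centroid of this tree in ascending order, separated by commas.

1, 3

Delete 1: the remaining components have sizes 8, 7. Max 8 ≤ 8, so 1 is a centroid.
Its neighbour 3 also leaves a largest component of size 8, so both are centroids.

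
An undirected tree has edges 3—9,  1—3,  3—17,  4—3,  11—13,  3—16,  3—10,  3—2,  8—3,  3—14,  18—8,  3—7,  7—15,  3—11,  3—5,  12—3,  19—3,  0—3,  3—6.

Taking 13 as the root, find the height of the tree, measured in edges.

4

18 sits deepest: 13 – 11 – 3 – 8 – 18 — 4 edges from the root.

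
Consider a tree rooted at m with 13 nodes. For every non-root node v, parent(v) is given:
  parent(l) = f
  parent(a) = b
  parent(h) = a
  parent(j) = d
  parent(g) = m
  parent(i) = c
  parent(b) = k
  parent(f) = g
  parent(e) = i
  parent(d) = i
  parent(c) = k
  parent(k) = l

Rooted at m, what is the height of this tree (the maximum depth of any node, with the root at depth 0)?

8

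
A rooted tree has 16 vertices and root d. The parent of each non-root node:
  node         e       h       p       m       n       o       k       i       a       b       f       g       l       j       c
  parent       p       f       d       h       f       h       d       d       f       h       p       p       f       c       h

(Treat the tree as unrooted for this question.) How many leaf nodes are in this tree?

11

Exactly 11 nodes have a single neighbour: a, b, e, g, i, j, k, l, m, n, o.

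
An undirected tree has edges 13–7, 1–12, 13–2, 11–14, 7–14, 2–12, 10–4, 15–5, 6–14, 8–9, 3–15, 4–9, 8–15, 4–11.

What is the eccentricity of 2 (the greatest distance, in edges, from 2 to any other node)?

A farthest node from 2 is 5 (3 also at distance 9).
The path 2 – 13 – 7 – 14 – 11 – 4 – 9 – 8 – 15 – 5 has 9 edges.

9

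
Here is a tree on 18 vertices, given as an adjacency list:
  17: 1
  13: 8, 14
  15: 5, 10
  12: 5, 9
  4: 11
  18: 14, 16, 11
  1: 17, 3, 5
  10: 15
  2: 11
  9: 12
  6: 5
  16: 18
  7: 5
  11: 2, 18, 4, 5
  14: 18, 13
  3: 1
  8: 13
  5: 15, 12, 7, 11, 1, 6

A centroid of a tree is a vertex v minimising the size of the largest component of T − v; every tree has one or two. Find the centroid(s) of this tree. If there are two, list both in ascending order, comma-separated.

Removing 5 splits the tree into components of sizes 8, 3, 2, 2, 1, 1; the largest is 8 ≤ ⌊18/2⌋ = 9.
No neighbour of 5 does as well, so 5 is the unique centroid.

5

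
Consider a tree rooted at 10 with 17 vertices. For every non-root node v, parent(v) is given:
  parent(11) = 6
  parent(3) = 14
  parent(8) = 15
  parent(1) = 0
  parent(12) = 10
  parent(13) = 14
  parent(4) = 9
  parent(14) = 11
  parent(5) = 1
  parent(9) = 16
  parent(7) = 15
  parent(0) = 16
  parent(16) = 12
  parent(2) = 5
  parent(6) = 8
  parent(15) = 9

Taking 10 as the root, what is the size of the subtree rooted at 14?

The subtree rooted at 14 contains: 14, 13, 3 — 3 nodes.

3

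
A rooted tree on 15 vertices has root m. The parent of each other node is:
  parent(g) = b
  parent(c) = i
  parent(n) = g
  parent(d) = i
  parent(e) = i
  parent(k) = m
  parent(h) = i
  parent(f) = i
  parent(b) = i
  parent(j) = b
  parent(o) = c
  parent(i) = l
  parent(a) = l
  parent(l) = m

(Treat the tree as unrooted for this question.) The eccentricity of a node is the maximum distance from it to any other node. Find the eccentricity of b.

The node farthest from b is k, via b – i – l – m – k — 4 edges.

4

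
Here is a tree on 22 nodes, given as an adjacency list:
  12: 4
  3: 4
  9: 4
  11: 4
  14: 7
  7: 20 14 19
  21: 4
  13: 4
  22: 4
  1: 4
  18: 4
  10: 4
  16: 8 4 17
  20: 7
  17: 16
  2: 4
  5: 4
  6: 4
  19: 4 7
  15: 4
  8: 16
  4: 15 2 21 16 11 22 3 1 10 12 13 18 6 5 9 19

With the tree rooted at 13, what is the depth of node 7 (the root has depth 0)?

3

Climbing from 7 to the root: 7 – 19 – 4 – 13. That's 3 steps.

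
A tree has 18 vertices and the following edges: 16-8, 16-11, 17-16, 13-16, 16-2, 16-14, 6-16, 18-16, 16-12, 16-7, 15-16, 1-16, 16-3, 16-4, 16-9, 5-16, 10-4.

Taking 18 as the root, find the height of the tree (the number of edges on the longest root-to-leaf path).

A deepest node is 10, reached by 18-16-4-10.
That path has 3 edges, so the height is 3.

3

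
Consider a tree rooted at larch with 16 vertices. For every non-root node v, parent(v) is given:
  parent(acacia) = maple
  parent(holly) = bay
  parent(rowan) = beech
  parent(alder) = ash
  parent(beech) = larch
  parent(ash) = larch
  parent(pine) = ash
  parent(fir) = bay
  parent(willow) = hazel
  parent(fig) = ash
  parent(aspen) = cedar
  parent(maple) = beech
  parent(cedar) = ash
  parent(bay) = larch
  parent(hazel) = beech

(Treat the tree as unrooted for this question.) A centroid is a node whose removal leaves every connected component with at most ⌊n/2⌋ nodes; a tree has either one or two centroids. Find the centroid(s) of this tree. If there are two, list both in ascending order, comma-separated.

larch

Removing larch splits the tree into components of sizes 6, 6, 3; the largest is 6 ≤ ⌊16/2⌋ = 8.
Every other node leaves some component of size > 8, so the centroid is unique.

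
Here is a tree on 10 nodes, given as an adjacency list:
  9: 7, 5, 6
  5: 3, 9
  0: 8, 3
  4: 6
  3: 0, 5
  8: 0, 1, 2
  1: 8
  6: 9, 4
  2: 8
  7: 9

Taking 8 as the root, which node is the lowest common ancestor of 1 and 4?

8

Ancestors of 1 (toward the root): 1, 8.
Ancestors of 4: 4, 6, 9, 5, 3, 0, 8.
The deepest node appearing in both lists is 8.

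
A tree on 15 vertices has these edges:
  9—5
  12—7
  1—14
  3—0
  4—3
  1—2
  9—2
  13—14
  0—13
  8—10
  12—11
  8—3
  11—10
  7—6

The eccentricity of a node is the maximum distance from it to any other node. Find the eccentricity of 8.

A farthest node from 8 is 5.
The path 8–3–0–13–14–1–2–9–5 has 8 edges.

8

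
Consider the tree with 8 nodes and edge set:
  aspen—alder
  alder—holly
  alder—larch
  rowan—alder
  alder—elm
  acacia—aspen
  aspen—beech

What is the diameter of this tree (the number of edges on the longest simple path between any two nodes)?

3

A longest path is acacia–aspen–alder–holly, with 3 edges.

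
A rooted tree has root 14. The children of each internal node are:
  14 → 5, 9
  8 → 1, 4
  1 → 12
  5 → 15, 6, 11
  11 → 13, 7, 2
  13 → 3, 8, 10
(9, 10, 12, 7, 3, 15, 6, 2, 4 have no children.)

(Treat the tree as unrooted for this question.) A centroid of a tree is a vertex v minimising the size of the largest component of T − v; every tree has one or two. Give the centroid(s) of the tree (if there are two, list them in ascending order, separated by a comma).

Removing 11 splits the tree into components of sizes 7, 5, 1, 1; the largest is 7 ≤ ⌊15/2⌋ = 7.
No neighbour of 11 does as well, so 11 is the unique centroid.

11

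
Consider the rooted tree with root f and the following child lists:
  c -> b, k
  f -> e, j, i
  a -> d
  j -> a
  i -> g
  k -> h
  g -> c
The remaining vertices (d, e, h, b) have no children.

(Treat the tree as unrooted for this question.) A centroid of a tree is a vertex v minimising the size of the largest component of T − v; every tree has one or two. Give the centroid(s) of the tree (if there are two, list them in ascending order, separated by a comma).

i

If i is removed the pieces have sizes 5, 5, all ≤ ⌊11/2⌋ = 5.
Every other node leaves some component of size > 5, so the centroid is unique.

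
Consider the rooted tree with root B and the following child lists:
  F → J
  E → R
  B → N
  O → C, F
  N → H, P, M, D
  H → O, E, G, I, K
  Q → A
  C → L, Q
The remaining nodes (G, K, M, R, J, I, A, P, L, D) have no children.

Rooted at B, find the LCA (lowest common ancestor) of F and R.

H

Ancestors of F (toward the root): F, O, H, N, B.
Ancestors of R: R, E, H, N, B.
The deepest node appearing in both lists is H.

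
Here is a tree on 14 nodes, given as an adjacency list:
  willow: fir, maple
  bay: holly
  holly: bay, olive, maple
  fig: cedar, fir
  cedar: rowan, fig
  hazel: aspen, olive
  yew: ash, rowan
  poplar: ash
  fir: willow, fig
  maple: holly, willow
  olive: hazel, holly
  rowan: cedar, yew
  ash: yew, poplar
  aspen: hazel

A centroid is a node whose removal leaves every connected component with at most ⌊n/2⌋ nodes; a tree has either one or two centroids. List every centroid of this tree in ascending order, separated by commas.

fir, willow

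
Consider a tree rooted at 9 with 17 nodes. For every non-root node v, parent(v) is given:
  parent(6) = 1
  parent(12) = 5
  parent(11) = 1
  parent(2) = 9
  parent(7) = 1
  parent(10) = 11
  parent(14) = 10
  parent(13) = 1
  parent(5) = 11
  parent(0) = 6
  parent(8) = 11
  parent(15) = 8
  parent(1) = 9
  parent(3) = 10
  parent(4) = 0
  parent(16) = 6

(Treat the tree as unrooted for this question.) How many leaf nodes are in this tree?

9

The leaves are 2, 3, 4, 7, 12, 13, 14, 15, 16.
That is 9 leaves.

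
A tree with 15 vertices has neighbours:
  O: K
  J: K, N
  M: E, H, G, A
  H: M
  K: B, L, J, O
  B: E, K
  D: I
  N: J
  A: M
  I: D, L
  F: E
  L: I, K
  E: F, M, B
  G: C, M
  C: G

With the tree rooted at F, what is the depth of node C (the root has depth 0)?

4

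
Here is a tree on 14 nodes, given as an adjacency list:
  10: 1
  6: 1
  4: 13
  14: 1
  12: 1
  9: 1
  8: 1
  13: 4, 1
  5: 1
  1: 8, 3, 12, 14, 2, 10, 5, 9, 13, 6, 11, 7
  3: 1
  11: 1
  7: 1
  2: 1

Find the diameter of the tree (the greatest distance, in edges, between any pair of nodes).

A longest path is 4 – 13 – 1 – 9, with 3 edges.

3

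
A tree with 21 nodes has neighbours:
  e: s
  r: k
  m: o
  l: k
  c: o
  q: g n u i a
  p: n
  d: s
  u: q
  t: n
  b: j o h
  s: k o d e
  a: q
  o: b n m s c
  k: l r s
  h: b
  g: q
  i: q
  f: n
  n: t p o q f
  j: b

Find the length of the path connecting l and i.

6

Walking from l: l–k–s–o–n–q–i. Length 6.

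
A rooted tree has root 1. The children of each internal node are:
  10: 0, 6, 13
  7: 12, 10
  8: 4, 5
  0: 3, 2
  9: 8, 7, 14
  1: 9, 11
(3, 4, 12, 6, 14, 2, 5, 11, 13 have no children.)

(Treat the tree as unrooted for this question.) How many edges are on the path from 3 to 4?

Walking from 3: 3 - 0 - 10 - 7 - 9 - 8 - 4. Length 6.

6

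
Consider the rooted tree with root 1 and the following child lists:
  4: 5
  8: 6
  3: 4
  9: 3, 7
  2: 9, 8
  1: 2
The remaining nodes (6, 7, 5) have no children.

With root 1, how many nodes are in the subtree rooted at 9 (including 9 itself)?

The subtree rooted at 9 contains: 9, 7, 3, 4, 5 — 5 nodes.

5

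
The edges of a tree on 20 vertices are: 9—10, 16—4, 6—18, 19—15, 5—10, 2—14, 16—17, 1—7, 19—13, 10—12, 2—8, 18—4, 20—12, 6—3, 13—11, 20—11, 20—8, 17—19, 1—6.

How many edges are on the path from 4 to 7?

4

The path is 4 - 18 - 6 - 1 - 7, which has 4 edges.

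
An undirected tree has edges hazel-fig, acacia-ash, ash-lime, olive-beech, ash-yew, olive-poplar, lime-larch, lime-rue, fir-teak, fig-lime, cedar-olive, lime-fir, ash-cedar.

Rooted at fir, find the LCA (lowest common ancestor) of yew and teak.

yew's ancestor chain is yew, ash, lime, fir and teak's is teak, fir; they first meet at fir.

fir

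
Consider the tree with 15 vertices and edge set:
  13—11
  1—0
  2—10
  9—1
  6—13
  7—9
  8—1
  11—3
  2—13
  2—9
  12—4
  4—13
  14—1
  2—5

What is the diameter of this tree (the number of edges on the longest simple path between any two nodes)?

6

BFS from 12 reaches 8 last, at distance 6; BFS from 8 confirms no node is farther.
Path: 12–4–13–2–9–1–8.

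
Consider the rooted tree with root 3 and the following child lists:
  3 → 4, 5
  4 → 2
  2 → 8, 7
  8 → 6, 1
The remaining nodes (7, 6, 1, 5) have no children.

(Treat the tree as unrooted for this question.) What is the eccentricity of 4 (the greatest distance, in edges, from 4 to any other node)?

3

The node farthest from 4 is 1 (6 also at distance 3), via 4 – 2 – 8 – 1 — 3 edges.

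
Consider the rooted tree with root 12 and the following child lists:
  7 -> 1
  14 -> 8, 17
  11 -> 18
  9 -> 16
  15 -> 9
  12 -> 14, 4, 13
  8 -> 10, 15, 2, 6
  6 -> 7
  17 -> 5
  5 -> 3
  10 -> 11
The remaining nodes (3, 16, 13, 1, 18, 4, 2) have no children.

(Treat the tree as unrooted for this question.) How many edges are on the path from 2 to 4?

4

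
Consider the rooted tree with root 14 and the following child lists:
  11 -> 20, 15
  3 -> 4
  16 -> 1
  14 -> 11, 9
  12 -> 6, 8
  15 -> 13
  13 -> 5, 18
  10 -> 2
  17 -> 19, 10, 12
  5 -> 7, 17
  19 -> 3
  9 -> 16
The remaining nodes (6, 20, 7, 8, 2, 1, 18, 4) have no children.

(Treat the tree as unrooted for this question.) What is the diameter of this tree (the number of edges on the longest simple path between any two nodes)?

Starting from 1, a farthest node is 4 at distance 11.
One longest path: 1 - 16 - 9 - 14 - 11 - 15 - 13 - 5 - 17 - 19 - 3 - 4.
So the diameter is 11.

11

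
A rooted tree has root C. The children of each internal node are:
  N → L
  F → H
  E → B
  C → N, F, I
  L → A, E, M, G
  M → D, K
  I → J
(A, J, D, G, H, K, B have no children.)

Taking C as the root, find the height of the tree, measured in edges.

4

B sits deepest: C–N–L–E–B — 4 edges from the root.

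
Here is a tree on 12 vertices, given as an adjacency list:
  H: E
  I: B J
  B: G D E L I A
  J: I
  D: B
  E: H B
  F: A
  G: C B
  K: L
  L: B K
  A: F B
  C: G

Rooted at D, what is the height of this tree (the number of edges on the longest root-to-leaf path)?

C sits deepest: D → B → G → C — 3 edges from the root.

3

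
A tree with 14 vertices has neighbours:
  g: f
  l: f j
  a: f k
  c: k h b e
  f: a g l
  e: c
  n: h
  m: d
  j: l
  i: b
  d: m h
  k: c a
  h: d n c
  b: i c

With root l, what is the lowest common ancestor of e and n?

c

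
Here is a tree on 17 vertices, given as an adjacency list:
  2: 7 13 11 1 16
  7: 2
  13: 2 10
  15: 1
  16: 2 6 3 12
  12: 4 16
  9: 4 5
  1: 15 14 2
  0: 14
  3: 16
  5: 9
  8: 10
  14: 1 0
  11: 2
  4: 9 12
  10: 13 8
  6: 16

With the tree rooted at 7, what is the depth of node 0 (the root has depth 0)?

Climbing from 0 to the root: 0 → 14 → 1 → 2 → 7. That's 4 steps.

4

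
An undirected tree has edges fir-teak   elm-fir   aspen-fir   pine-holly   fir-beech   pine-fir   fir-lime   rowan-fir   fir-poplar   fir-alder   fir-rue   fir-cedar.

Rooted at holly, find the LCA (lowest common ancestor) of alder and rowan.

fir

alder's ancestor chain is alder, fir, pine, holly and rowan's is rowan, fir, pine, holly; they first meet at fir.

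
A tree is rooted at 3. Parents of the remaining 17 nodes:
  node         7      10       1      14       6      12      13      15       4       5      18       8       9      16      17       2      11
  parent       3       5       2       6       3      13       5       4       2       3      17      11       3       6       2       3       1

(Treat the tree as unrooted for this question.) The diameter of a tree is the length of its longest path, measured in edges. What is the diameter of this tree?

A longest path is 12 – 13 – 5 – 3 – 2 – 1 – 11 – 8, with 7 edges.

7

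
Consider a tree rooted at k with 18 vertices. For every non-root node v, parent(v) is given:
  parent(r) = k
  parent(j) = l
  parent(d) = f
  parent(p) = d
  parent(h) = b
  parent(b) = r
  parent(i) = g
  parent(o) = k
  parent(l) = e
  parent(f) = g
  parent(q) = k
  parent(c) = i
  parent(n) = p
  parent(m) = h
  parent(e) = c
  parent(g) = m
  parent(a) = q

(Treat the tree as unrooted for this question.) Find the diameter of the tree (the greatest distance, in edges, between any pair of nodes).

A longest path is a - q - k - r - b - h - m - g - i - c - e - l - j, with 12 edges.

12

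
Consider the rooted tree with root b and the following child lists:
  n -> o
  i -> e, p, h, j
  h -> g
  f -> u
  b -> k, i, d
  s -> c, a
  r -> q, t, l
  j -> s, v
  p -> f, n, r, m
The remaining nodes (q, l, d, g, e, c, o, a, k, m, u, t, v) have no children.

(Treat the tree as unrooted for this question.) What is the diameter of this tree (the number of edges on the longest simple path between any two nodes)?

6

A longest path is a - s - j - i - p - n - o, with 6 edges.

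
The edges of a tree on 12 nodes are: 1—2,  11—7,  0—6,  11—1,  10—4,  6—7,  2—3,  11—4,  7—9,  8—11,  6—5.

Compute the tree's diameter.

A longest path is 5-6-7-11-1-2-3, with 6 edges.

6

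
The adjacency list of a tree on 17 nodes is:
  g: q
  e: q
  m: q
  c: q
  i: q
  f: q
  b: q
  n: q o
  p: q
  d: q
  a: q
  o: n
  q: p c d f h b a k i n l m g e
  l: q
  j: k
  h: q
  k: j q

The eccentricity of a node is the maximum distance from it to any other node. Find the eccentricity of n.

3

Distances from n peak at 3, attained at j.
n–q–k–j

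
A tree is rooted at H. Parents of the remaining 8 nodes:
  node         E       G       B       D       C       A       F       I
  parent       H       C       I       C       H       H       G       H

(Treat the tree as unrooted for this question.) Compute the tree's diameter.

5

A longest path is F – G – C – H – I – B, with 5 edges.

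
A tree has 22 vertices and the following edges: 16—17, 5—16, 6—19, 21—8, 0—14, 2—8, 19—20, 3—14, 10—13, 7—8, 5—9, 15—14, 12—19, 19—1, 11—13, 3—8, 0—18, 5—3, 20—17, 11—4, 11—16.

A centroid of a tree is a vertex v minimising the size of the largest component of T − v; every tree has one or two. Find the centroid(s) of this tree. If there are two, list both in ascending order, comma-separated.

5, 16

If 16 is removed the pieces have sizes 11, 6, 4, all ≤ ⌊22/2⌋ = 11.
Its neighbour 5 also leaves a largest component of size 11, so both are centroids.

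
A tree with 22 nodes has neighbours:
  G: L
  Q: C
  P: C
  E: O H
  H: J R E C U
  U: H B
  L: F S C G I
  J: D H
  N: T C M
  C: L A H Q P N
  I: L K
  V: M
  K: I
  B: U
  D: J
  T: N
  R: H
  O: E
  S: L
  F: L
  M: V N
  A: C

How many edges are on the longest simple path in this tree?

6

Starting from V, a farthest node is O at distance 6.
One longest path: V–M–N–C–H–E–O.
So the diameter is 6.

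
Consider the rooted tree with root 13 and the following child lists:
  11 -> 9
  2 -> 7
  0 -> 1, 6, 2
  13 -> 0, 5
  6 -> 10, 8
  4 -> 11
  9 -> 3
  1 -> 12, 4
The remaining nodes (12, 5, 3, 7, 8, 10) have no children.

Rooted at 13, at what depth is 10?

13–0–6–10 — 3 edges.

3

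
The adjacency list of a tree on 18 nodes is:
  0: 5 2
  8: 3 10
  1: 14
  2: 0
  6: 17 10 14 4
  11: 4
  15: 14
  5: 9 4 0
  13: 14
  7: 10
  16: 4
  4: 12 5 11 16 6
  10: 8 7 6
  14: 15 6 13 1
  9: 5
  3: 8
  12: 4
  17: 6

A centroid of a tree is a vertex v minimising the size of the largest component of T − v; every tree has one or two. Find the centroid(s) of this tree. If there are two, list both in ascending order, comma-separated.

Removing 6 splits the tree into components of sizes 8, 4, 4, 1; the largest is 8 ≤ ⌊18/2⌋ = 9.
No neighbour of 6 does as well, so 6 is the unique centroid.

6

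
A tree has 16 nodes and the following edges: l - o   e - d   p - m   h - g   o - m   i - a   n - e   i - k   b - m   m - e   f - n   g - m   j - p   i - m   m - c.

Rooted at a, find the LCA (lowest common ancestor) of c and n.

Path c→root: c m i a; path n→root: n e m i a.
First common node: m.

m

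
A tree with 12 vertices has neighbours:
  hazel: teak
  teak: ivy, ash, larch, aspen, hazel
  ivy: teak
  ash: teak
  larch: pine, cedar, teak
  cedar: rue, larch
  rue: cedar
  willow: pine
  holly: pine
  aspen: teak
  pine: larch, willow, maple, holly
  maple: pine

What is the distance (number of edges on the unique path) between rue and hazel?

Walking from rue: rue - cedar - larch - teak - hazel. Length 4.

4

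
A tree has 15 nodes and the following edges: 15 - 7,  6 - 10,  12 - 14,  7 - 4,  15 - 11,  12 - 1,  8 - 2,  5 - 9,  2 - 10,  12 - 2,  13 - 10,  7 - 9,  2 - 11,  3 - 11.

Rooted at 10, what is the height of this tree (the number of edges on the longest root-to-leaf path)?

6

5 sits deepest: 10 – 2 – 11 – 15 – 7 – 9 – 5 — 6 edges from the root.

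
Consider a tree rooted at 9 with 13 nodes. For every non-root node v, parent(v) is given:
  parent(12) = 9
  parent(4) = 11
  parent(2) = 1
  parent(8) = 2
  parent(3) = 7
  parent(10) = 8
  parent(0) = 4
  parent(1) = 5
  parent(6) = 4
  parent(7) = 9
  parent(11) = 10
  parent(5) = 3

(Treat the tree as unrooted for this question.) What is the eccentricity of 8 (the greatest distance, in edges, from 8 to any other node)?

7

A farthest node from 8 is 12.
The path 8-2-1-5-3-7-9-12 has 7 edges.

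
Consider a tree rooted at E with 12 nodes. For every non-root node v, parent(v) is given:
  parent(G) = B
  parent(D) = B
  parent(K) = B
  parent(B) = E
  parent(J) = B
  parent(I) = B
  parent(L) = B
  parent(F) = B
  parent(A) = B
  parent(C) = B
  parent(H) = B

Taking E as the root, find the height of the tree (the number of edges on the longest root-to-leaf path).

The longest root-to-leaf path is E → B → L (2 edges).

2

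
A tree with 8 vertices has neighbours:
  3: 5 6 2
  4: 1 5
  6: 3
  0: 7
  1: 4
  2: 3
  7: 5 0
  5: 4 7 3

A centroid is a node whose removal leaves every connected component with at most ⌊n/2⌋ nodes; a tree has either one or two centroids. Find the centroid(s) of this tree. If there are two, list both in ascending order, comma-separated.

If 5 is removed the pieces have sizes 3, 2, 2, all ≤ ⌊8/2⌋ = 4.
No neighbour of 5 does as well, so 5 is the unique centroid.

5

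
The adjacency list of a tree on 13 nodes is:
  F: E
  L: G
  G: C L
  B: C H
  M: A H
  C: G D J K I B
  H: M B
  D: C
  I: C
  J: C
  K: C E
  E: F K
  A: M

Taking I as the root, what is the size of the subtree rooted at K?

K's subtree: {K, E, F}, size 3.

3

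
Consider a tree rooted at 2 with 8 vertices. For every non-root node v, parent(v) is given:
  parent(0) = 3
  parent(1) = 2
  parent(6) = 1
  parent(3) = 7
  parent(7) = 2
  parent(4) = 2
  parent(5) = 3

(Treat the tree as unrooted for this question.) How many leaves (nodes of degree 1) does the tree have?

4

Exactly 4 nodes have a single neighbour: 0, 4, 5, 6.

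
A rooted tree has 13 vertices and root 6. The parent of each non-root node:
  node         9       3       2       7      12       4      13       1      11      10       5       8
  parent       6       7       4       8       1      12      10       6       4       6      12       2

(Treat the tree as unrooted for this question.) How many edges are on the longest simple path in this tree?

A longest path is 3 – 7 – 8 – 2 – 4 – 12 – 1 – 6 – 10 – 13, with 9 edges.

9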